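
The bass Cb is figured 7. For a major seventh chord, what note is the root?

The figures 7 mean the root of the chord is in the bass. If Cb is the root of a major seventh chord, the root is Cb (chord tones Cb–Eb–Gb–Bb).

Cb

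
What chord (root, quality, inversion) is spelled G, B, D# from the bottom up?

G augmented, root position

The distinct note names are G, B, D#. Stacked in thirds they read G–B–D#, which is an augmented triad on G.
The lowest note is G, the root of the chord, so this is root position (figured bass 5/3).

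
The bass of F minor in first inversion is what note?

Ab

F minor is F–Ab–C. First inversion places the third in the bass: Ab.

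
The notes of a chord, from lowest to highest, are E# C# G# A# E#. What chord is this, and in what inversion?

A# minor seventh, second inversion

The distinct note names are E#, C#, G#, A#. Stacked in thirds they read A#–C#–E#–G#, which is a minor seventh chord on A#.
With the fifth (E#) in the bass, the chord is in second inversion (figured bass 4/3).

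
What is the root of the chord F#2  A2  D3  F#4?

The distinct letter names are F#, A, D. Arranged as a stack of thirds they read D–F#–A, so D is the root (a D major triad).

D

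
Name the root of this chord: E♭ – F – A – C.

F

The distinct letter names are Eb, F, A, C. Arranged as a stack of thirds they read F–A–C–Eb, so F is the root (an F dominant seventh chord).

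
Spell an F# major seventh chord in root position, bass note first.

F#, A#, C#, E#

F# major seventh is F#–A#–C#–E#. Root position puts the root (F#) in the bass, with the remaining tones above: F#, A#, C#, E#.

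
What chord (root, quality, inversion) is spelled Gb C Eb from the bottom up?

The pitch classes Gb, C, Eb arrange in thirds as C–Eb–Gb: a C diminished triad.
With the fifth (Gb) in the bass, the chord is in second inversion (figured bass 6/4).

C diminished, second inversion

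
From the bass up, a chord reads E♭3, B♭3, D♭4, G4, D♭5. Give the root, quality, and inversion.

Eb dominant seventh, root position

Reducing to letter names: Eb, Bb, Db, G. These stack in thirds as Eb–G–Bb–Db — an Eb dominant seventh chord.
The lowest note is Eb, the root of the chord, so this is root position (figured bass 7).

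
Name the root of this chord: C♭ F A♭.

Reordering Cb, F, Ab into stacked thirds gives F–Ab–Cb; the bottom of that stack, F, is the root.

F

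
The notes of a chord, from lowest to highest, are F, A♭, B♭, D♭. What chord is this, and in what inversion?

Bb minor seventh, second inversion

The pitch classes F, Ab, Bb, Db arrange in thirds as Bb–Db–F–Ab: a Bb minor seventh chord.
With the fifth (F) in the bass, the chord is in second inversion (figured bass 4/3).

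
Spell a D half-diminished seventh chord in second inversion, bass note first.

The chord tones are D–F–Ab–C. With the fifth (Ab) lowest for second inversion: Ab, C, D, F.

Ab, C, D, F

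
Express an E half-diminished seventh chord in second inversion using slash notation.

Second inversion of E half-diminished seventh has the fifth (Bb) in the bass. As a slash chord: Eø7/Bb.

Eø7/Bb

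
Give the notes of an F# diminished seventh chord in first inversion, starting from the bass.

F# diminished seventh is F#–A–C–Eb. First inversion puts the third (A) in the bass, with the remaining tones above: A, C, Eb, F#.

A, C, Eb, F#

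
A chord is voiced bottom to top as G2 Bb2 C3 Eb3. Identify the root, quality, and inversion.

C minor seventh, second inversion

Reducing to letter names: G, Bb, C, Eb. These stack in thirds as C–Eb–G–Bb — a C minor seventh chord.
With the fifth (G) in the bass, the chord is in second inversion (figured bass 4/3).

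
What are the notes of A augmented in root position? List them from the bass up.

A, C#, E#

Spelling A augmented: A–C#–E#. In root position the root is bass, giving A, C#, E# from the bottom.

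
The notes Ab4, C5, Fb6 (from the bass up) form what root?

The distinct letter names are Ab, C, Fb. Arranged as a stack of thirds they read Fb–Ab–C, so Fb is the root (an Fb augmented triad).

Fb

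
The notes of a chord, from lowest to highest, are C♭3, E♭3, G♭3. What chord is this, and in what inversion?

Cb major, root position

Reducing to letter names: Cb, Eb, Gb. These stack in thirds as Cb–Eb–Gb — a Cb major triad.
With the root (Cb) in the bass, the chord is in root position (figured bass 5/3).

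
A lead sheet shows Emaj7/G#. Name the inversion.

Emaj7/G# means E major seventh with G# in the bass. G# is the third of E major seventh (E–G#–B–D#), so this is first inversion.

first inversion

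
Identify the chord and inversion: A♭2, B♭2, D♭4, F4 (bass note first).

Reducing to letter names: Ab, Bb, Db, F. These stack in thirds as Bb–Db–F–Ab — a Bb minor seventh chord.
With the seventh (Ab) in the bass, the chord is in third inversion (figured bass 4/2).

Bb minor seventh, third inversion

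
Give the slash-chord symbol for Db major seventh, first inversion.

Dbmaj7/F

First inversion of Db major seventh has the third (F) in the bass. As a slash chord: Dbmaj7/F.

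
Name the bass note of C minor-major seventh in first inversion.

Eb

C minor-major seventh is C–Eb–G–B. First inversion places the third in the bass: Eb.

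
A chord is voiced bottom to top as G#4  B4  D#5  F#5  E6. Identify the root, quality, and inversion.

Reducing to letter names: G#, B, D#, F#, E. These stack in thirds as E–G#–B–D#–F# — an E major ninth chord.
The lowest note is G#, the third of the chord, so this is first inversion.

E major ninth, first inversion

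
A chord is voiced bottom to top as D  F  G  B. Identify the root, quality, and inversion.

G dominant seventh, second inversion

Reducing to letter names: D, F, G, B. These stack in thirds as G–B–D–F — a G dominant seventh chord.
With the fifth (D) in the bass, the chord is in second inversion (figured bass 4/3).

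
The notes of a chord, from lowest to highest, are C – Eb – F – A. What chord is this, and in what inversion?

Reducing to letter names: C, Eb, F, A. These stack in thirds as F–A–C–Eb — an F dominant seventh chord.
C is the fifth of F dominant seventh; fifth in the bass means second inversion (figured bass 4/3).

F dominant seventh, second inversion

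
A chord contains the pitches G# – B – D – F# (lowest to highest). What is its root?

G#, B, D, F# are the tones of a G# half-diminished seventh chord (G#–B–D–F#), making G# the root.

G#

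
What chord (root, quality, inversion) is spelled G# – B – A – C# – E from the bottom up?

Reducing to letter names: G#, B, A, C#, E. These stack in thirds as A–C#–E–G#–B — an A major ninth chord.
The lowest note is G#, the seventh of the chord, so this is third inversion.

A major ninth, third inversion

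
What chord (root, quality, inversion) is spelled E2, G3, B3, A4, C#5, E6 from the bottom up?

A dominant ninth, second inversion

The distinct note names are E, G, B, A, C#. Stacked in thirds they read A–C#–E–G–B, which is a dominant ninth chord on A.
With the fifth (E) in the bass, the chord is in second inversion.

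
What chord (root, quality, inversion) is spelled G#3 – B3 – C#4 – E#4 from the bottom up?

Reducing to letter names: G#, B, C#, E#. These stack in thirds as C#–E#–G#–B — a C# dominant seventh chord.
The lowest note is G#, the fifth of the chord, so this is second inversion (figured bass 4/3).

C# dominant seventh, second inversion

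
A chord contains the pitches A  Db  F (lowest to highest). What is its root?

Db

The distinct letter names are A, Db, F. Arranged as a stack of thirds they read Db–F–A, so Db is the root (a Db augmented triad).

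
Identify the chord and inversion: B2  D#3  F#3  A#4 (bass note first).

The pitch classes B, D#, F#, A# arrange in thirds as B–D#–F#–A#: a B major seventh chord.
B is the root of B major seventh; root in the bass means root position (figured bass 7).

B major seventh, root position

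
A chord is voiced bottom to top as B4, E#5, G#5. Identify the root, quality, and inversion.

The pitch classes B, E#, G# arrange in thirds as E#–G#–B: an E# diminished triad.
With the fifth (B) in the bass, the chord is in second inversion (figured bass 6/4).

E# diminished, second inversion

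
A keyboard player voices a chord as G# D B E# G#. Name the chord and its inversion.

The pitch classes G#, D, B, E# arrange in thirds as E#–G#–B–D: an E# diminished seventh chord.
G# is the third of E# diminished seventh; third in the bass means first inversion (figured bass 6/5).

E# diminished seventh, first inversion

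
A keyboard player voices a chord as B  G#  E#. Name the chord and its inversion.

E# diminished, second inversion

Reducing to letter names: B, G#, E#. These stack in thirds as E#–G#–B — an E# diminished triad.
B is the fifth of E# diminished; fifth in the bass means second inversion (figured bass 6/4).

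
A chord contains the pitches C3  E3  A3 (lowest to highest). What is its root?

The distinct letter names are C, E, A. Arranged as a stack of thirds they read A–C–E, so A is the root (an A minor triad).

A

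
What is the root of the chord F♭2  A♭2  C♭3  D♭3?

Db

Reordering Fb, Ab, Cb, Db into stacked thirds gives Db–Fb–Ab–Cb; the bottom of that stack, Db, is the root.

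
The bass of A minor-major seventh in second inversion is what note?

E

The fifth of A minor-major seventh (A–C–E–G#) is E; that is the bass in second inversion.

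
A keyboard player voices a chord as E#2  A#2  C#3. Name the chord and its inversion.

Reducing to letter names: E#, A#, C#. These stack in thirds as A#–C#–E# — an A# minor triad.
E# is the fifth of A# minor; fifth in the bass means second inversion (figured bass 6/4).

A# minor, second inversion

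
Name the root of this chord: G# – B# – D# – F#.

G#

The distinct letter names are G#, B#, D#, F#. Arranged as a stack of thirds they read G#–B#–D#–F#, so G# is the root (a G# dominant seventh chord).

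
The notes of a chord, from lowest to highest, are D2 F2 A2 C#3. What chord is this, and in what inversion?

D minor-major seventh, root position

The pitch classes D, F, A, C# arrange in thirds as D–F–A–C#: a D minor-major seventh chord.
The lowest note is D, the root of the chord, so this is root position (figured bass 7).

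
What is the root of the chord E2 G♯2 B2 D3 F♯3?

E, G#, B, D, F# are the tones of an E dominant ninth chord (E–G#–B–D–F#), making E the root.

E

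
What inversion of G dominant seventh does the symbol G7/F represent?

G7/F means G dominant seventh with F in the bass. F is the seventh of G dominant seventh (G–B–D–F), so this is third inversion.

third inversion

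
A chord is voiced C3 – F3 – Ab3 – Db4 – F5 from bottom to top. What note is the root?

C, F, Ab, Db are the tones of a Db major seventh chord (Db–F–Ab–C), making Db the root.

Db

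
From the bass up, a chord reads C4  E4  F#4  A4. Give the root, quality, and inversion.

The distinct note names are C, E, F#, A. Stacked in thirds they read F#–A–C–E, which is a half-diminished seventh chord on F#.
With the fifth (C) in the bass, the chord is in second inversion (figured bass 4/3).

F# half-diminished seventh, second inversion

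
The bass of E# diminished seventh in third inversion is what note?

E# diminished seventh is E#–G#–B–D. Third inversion places the seventh in the bass: D.

D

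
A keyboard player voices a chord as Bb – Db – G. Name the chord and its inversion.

The pitch classes Bb, Db, G arrange in thirds as G–Bb–Db: a G diminished triad.
Bb is the third of G diminished; third in the bass means first inversion (figured bass 6).

G diminished, first inversion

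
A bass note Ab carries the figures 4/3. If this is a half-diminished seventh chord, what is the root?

The figures 4/3 mean the fifth of the chord is in the bass. If Ab is the fifth of a half-diminished seventh chord, the root is D (chord tones D–F–Ab–C).

D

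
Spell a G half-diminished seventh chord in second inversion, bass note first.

The chord tones are G–Bb–Db–F. With the fifth (Db) lowest for second inversion: Db, F, G, Bb.

Db, F, G, Bb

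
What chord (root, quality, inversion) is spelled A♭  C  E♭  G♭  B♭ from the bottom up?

Ab dominant ninth, root position

The distinct note names are Ab, C, Eb, Gb, Bb. Stacked in thirds they read Ab–C–Eb–Gb–Bb, which is a dominant ninth chord on Ab.
With the root (Ab) in the bass, the chord is in root position.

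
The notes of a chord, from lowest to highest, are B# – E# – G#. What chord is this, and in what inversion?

E# minor, second inversion

The distinct note names are B#, E#, G#. Stacked in thirds they read E#–G#–B#, which is a minor triad on E#.
With the fifth (B#) in the bass, the chord is in second inversion (figured bass 6/4).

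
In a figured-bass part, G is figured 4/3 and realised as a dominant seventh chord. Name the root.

The figures 4/3 mean the fifth of the chord is in the bass. If G is the fifth of a dominant seventh chord, the root is C (chord tones C–E–G–Bb).

C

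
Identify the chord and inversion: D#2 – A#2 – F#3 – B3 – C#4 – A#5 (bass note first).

The pitch classes D#, A#, F#, B, C# arrange in thirds as B–D#–F#–A#–C#: a B major ninth chord.
The lowest note is D#, the third of the chord, so this is first inversion.

B major ninth, first inversion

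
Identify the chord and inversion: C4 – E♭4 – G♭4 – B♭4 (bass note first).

C half-diminished seventh, root position

The pitch classes C, Eb, Gb, Bb arrange in thirds as C–Eb–Gb–Bb: a C half-diminished seventh chord.
The lowest note is C, the root of the chord, so this is root position (figured bass 7).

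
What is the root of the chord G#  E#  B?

E#

G#, E#, B are the tones of an E# diminished triad (E#–G#–B), making E# the root.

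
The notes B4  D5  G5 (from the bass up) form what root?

G

B, D, G are the tones of a G major triad (G–B–D), making G the root.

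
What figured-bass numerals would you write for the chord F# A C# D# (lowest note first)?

The notes F#, A, C#, D# stack in thirds as D#–F#–A–C# — a D# half-diminished seventh chord. The bass F# is the third, so this is first inversion: figured 6/5.

6/5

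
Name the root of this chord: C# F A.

Reordering C#, F, A into stacked thirds gives F–A–C#; the bottom of that stack, F, is the root.

F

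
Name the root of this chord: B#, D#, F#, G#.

G#

B#, D#, F#, G# are the tones of a G# dominant seventh chord (G#–B#–D#–F#), making G# the root.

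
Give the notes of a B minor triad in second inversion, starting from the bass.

F#, B, D

B minor is B–D–F#. Second inversion puts the fifth (F#) in the bass, with the remaining tones above: F#, B, D.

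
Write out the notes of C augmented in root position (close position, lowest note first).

C, E, G#

The chord tones are C–E–G#. With the root (C) lowest for root position: C, E, G#.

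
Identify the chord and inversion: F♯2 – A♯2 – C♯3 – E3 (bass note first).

The pitch classes F#, A#, C#, E arrange in thirds as F#–A#–C#–E: an F# dominant seventh chord.
With the root (F#) in the bass, the chord is in root position (figured bass 7).

F# dominant seventh, root position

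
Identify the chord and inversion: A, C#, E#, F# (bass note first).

The distinct note names are A, C#, E#, F#. Stacked in thirds they read F#–A–C#–E#, which is a minor-major seventh chord on F#.
A is the third of F# minor-major seventh; third in the bass means first inversion (figured bass 6/5).

F# minor-major seventh, first inversion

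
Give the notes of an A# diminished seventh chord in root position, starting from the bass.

The chord tones are A#–C#–E–G. With the root (A#) lowest for root position: A#, C#, E, G.

A#, C#, E, G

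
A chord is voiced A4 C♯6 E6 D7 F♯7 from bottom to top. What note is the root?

A, C#, E, D, F# are the tones of a D major ninth chord (D–F#–A–C#–E), making D the root.

D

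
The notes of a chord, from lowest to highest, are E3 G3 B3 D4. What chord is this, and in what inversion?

Reducing to letter names: E, G, B, D. These stack in thirds as E–G–B–D — an E minor seventh chord.
E is the root of E minor seventh; root in the bass means root position (figured bass 7).

E minor seventh, root position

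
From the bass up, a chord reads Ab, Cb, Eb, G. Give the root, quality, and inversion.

Reducing to letter names: Ab, Cb, Eb, G. These stack in thirds as Ab–Cb–Eb–G — an Ab minor-major seventh chord.
Ab is the root of Ab minor-major seventh; root in the bass means root position (figured bass 7).

Ab minor-major seventh, root position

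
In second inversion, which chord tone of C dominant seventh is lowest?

C dominant seventh is C–E–G–Bb. Second inversion places the fifth in the bass: G.

G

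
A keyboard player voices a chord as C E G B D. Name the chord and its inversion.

The distinct note names are C, E, G, B, D. Stacked in thirds they read C–E–G–B–D, which is a major ninth chord on C.
C is the root of C major ninth; root in the bass means root position.

C major ninth, root position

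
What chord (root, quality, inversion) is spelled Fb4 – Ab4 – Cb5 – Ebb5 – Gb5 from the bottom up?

Fb dominant ninth, root position

Reducing to letter names: Fb, Ab, Cb, Ebb, Gb. These stack in thirds as Fb–Ab–Cb–Ebb–Gb — an Fb dominant ninth chord.
With the root (Fb) in the bass, the chord is in root position.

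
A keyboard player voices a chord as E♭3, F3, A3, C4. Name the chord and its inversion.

F dominant seventh, third inversion

The pitch classes Eb, F, A, C arrange in thirds as F–A–C–Eb: an F dominant seventh chord.
The lowest note is Eb, the seventh of the chord, so this is third inversion (figured bass 4/2).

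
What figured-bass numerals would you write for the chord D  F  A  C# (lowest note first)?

7

The notes D, F, A, C# stack in thirds as D–F–A–C# — a D minor-major seventh chord. The bass D is the root, so this is root position: figured 7.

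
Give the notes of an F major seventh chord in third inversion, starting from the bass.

E, F, A, C

The chord tones are F–A–C–E. With the seventh (E) lowest for third inversion: E, F, A, C.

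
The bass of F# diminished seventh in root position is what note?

F# diminished seventh is F#–A–C–Eb. Root position places the root in the bass: F#.

F#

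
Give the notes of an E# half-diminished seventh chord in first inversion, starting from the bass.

Spelling E# half-diminished seventh: E#–G#–B–D#. In first inversion the third is bass, giving G#, B, D#, E# from the bottom.

G#, B, D#, E#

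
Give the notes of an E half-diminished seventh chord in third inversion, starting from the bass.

E half-diminished seventh is E–G–Bb–D. Third inversion puts the seventh (D) in the bass, with the remaining tones above: D, E, G, Bb.

D, E, G, Bb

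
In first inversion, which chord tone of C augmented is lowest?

E

C augmented is C–E–G#. First inversion places the third in the bass: E.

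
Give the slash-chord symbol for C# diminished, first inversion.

First inversion of C# diminished has the third (E) in the bass. As a slash chord: C#dim/E.

C#dim/E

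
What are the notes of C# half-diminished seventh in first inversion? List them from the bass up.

E, G, B, C#

Spelling C# half-diminished seventh: C#–E–G–B. In first inversion the third is bass, giving E, G, B, C# from the bottom.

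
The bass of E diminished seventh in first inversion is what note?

In first inversion the third is lowest. For E diminished seventh (E–G–Bb–Db) that is G.

G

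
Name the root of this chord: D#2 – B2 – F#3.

Reordering D#, B, F# into stacked thirds gives B–D#–F#; the bottom of that stack, B, is the root.

B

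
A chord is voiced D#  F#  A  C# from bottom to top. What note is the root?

D#, F#, A, C# are the tones of a D# half-diminished seventh chord (D#–F#–A–C#), making D# the root.

D#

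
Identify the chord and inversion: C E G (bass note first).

The pitch classes C, E, G arrange in thirds as C–E–G: a C major triad.
With the root (C) in the bass, the chord is in root position (figured bass 5/3).

C major, root position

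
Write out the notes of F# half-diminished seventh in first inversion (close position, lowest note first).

A, C, E, F#

The chord tones are F#–A–C–E. With the third (A) lowest for first inversion: A, C, E, F#.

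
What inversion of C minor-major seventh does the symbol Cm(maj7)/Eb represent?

first inversion

Cm(maj7)/Eb means C minor-major seventh with Eb in the bass. Eb is the third of C minor-major seventh (C–Eb–G–B), so this is first inversion.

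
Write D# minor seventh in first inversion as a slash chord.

D#m7/F#

First inversion of D# minor seventh has the third (F#) in the bass. As a slash chord: D#m7/F#.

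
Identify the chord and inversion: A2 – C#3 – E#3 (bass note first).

Reducing to letter names: A, C#, E#. These stack in thirds as A–C#–E# — an A augmented triad.
The lowest note is A, the root of the chord, so this is root position (figured bass 5/3).

A augmented, root position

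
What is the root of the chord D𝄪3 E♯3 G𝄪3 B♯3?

Reordering D##, E#, G##, B# into stacked thirds gives E#–G##–B#–D##; the bottom of that stack, E#, is the root.

E#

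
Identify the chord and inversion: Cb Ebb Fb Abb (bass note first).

The distinct note names are Cb, Ebb, Fb, Abb. Stacked in thirds they read Fb–Abb–Cb–Ebb, which is a minor seventh chord on Fb.
With the fifth (Cb) in the bass, the chord is in second inversion (figured bass 4/3).

Fb minor seventh, second inversion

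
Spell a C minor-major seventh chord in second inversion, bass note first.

G, B, C, Eb

C minor-major seventh is C–Eb–G–B. Second inversion puts the fifth (G) in the bass, with the remaining tones above: G, B, C, Eb.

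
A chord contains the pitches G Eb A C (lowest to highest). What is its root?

A

The distinct letter names are G, Eb, A, C. Arranged as a stack of thirds they read A–C–Eb–G, so A is the root (an A half-diminished seventh chord).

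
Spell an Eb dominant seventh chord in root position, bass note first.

Spelling Eb dominant seventh: Eb–G–Bb–Db. In root position the root is bass, giving Eb, G, Bb, Db from the bottom.

Eb, G, Bb, Db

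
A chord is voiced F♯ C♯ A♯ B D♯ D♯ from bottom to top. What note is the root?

B

The distinct letter names are F#, C#, A#, B, D#. Arranged as a stack of thirds they read B–D#–F#–A#–C#, so B is the root (a B major ninth chord).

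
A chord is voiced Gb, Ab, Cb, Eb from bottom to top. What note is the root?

Gb, Ab, Cb, Eb are the tones of an Ab minor seventh chord (Ab–Cb–Eb–Gb), making Ab the root.

Ab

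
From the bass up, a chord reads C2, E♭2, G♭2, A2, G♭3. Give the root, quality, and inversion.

The pitch classes C, Eb, Gb, A arrange in thirds as A–C–Eb–Gb: an A diminished seventh chord.
C is the third of A diminished seventh; third in the bass means first inversion (figured bass 6/5).

A diminished seventh, first inversion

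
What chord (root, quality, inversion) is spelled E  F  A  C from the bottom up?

F major seventh, third inversion

The distinct note names are E, F, A, C. Stacked in thirds they read F–A–C–E, which is a major seventh chord on F.
E is the seventh of F major seventh; seventh in the bass means third inversion (figured bass 4/2).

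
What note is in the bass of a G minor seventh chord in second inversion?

In second inversion the fifth is lowest. For G minor seventh (G–Bb–D–F) that is D.

D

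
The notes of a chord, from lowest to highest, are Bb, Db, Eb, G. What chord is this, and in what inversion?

The distinct note names are Bb, Db, Eb, G. Stacked in thirds they read Eb–G–Bb–Db, which is a dominant seventh chord on Eb.
Bb is the fifth of Eb dominant seventh; fifth in the bass means second inversion (figured bass 4/3).

Eb dominant seventh, second inversion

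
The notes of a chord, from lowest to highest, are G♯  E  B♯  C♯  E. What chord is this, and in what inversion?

C# minor-major seventh, second inversion

Reducing to letter names: G#, E, B#, C#. These stack in thirds as C#–E–G#–B# — a C# minor-major seventh chord.
With the fifth (G#) in the bass, the chord is in second inversion (figured bass 4/3).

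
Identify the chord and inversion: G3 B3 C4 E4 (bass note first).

The pitch classes G, B, C, E arrange in thirds as C–E–G–B: a C major seventh chord.
With the fifth (G) in the bass, the chord is in second inversion (figured bass 4/3).

C major seventh, second inversion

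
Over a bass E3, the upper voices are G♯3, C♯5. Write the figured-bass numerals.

The notes E, G#, C# stack in thirds as C#–E–G# — a C# minor triad. The bass E is the third, so this is first inversion: figured 6.

6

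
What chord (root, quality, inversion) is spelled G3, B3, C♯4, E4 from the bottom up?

Reducing to letter names: G, B, C#, E. These stack in thirds as C#–E–G–B — a C# half-diminished seventh chord.
G is the fifth of C# half-diminished seventh; fifth in the bass means second inversion (figured bass 4/3).

C# half-diminished seventh, second inversion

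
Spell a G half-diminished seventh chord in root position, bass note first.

The chord tones are G–Bb–Db–F. With the root (G) lowest for root position: G, Bb, Db, F.

G, Bb, Db, F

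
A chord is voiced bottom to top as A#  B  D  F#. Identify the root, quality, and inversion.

B minor-major seventh, third inversion

Reducing to letter names: A#, B, D, F#. These stack in thirds as B–D–F#–A# — a B minor-major seventh chord.
With the seventh (A#) in the bass, the chord is in third inversion (figured bass 4/2).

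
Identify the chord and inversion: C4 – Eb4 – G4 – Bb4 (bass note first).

The distinct note names are C, Eb, G, Bb. Stacked in thirds they read C–Eb–G–Bb, which is a minor seventh chord on C.
With the root (C) in the bass, the chord is in root position (figured bass 7).

C minor seventh, root position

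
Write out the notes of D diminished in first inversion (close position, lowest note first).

Spelling D diminished: D–F–Ab. In first inversion the third is bass, giving F, Ab, D from the bottom.

F, Ab, D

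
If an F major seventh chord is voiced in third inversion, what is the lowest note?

E

The seventh of F major seventh (F–A–C–E) is E; that is the bass in third inversion.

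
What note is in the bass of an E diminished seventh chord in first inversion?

G

The third of E diminished seventh (E–G–Bb–Db) is G; that is the bass in first inversion.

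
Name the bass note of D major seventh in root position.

The root of D major seventh (D–F#–A–C#) is D; that is the bass in root position.

D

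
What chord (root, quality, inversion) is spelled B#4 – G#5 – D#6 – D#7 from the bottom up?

G# major, first inversion

The pitch classes B#, G#, D# arrange in thirds as G#–B#–D#: a G# major triad.
The lowest note is B#, the third of the chord, so this is first inversion (figured bass 6).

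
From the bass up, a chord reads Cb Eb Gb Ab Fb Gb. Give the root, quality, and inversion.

The distinct note names are Cb, Eb, Gb, Ab, Fb. Stacked in thirds they read Fb–Ab–Cb–Eb–Gb, which is a major ninth chord on Fb.
Cb is the fifth of Fb major ninth; fifth in the bass means second inversion.

Fb major ninth, second inversion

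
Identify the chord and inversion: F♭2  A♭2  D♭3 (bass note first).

Reducing to letter names: Fb, Ab, Db. These stack in thirds as Db–Fb–Ab — a Db minor triad.
Fb is the third of Db minor; third in the bass means first inversion (figured bass 6).

Db minor, first inversion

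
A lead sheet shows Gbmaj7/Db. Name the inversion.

second inversion

Gbmaj7/Db means Gb major seventh with Db in the bass. Db is the fifth of Gb major seventh (Gb–Bb–Db–F), so this is second inversion.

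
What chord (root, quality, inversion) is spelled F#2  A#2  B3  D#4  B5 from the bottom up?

Reducing to letter names: F#, A#, B, D#. These stack in thirds as B–D#–F#–A# — a B major seventh chord.
The lowest note is F#, the fifth of the chord, so this is second inversion (figured bass 4/3).

B major seventh, second inversion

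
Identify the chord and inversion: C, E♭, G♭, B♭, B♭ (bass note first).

C half-diminished seventh, root position

The pitch classes C, Eb, Gb, Bb arrange in thirds as C–Eb–Gb–Bb: a C half-diminished seventh chord.
The lowest note is C, the root of the chord, so this is root position (figured bass 7).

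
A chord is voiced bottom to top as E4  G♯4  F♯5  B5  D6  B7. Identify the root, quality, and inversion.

The distinct note names are E, G#, F#, B, D. Stacked in thirds they read E–G#–B–D–F#, which is a dominant ninth chord on E.
With the root (E) in the bass, the chord is in root position.

E dominant ninth, root position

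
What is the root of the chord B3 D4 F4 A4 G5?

The distinct letter names are B, D, F, A, G. Arranged as a stack of thirds they read G–B–D–F–A, so G is the root (a G dominant ninth chord).

G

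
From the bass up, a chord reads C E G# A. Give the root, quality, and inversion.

The distinct note names are C, E, G#, A. Stacked in thirds they read A–C–E–G#, which is a minor-major seventh chord on A.
C is the third of A minor-major seventh; third in the bass means first inversion (figured bass 6/5).

A minor-major seventh, first inversion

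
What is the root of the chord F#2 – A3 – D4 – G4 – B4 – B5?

G

F#, A, D, G, B are the tones of a G major ninth chord (G–B–D–F#–A), making G the root.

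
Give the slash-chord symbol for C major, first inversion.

Cmaj/E

First inversion of C major has the third (E) in the bass. As a slash chord: Cmaj/E.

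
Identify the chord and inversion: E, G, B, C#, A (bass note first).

Reducing to letter names: E, G, B, C#, A. These stack in thirds as A–C#–E–G–B — an A dominant ninth chord.
E is the fifth of A dominant ninth; fifth in the bass means second inversion.

A dominant ninth, second inversion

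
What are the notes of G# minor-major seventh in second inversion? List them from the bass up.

D#, F##, G#, B

Spelling G# minor-major seventh: G#–B–D#–F##. In second inversion the fifth is bass, giving D#, F##, G#, B from the bottom.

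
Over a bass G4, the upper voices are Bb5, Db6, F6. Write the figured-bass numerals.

7

The notes G, Bb, Db, F stack in thirds as G–Bb–Db–F — a G half-diminished seventh chord. The bass G is the root, so this is root position: figured 7.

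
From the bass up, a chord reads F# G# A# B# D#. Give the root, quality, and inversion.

G# dominant ninth, third inversion

The distinct note names are F#, G#, A#, B#, D#. Stacked in thirds they read G#–B#–D#–F#–A#, which is a dominant ninth chord on G#.
The lowest note is F#, the seventh of the chord, so this is third inversion.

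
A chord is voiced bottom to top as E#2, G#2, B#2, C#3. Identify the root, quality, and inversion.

C# major seventh, first inversion

The pitch classes E#, G#, B#, C# arrange in thirds as C#–E#–G#–B#: a C# major seventh chord.
With the third (E#) in the bass, the chord is in first inversion (figured bass 6/5).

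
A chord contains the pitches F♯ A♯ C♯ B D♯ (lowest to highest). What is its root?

Reordering F#, A#, C#, B, D# into stacked thirds gives B–D#–F#–A#–C#; the bottom of that stack, B, is the root.

B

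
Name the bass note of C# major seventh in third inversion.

The seventh of C# major seventh (C#–E#–G#–B#) is B#; that is the bass in third inversion.

B#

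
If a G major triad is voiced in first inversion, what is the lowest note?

The third of G major (G–B–D) is B; that is the bass in first inversion.

B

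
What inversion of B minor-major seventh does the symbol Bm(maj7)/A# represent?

third inversion

Bm(maj7)/A# means B minor-major seventh with A# in the bass. A# is the seventh of B minor-major seventh (B–D–F#–A#), so this is third inversion.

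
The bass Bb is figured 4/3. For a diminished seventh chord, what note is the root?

The figures 4/3 mean the fifth of the chord is in the bass. If Bb is the fifth of a diminished seventh chord, the root is E (chord tones E–G–Bb–Db).

E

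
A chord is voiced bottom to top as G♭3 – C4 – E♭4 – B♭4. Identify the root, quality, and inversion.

C half-diminished seventh, second inversion

The distinct note names are Gb, C, Eb, Bb. Stacked in thirds they read C–Eb–Gb–Bb, which is a half-diminished seventh chord on C.
Gb is the fifth of C half-diminished seventh; fifth in the bass means second inversion (figured bass 4/3).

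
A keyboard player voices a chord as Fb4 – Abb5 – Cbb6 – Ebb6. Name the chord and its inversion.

Fb half-diminished seventh, root position

The distinct note names are Fb, Abb, Cbb, Ebb. Stacked in thirds they read Fb–Abb–Cbb–Ebb, which is a half-diminished seventh chord on Fb.
Fb is the root of Fb half-diminished seventh; root in the bass means root position (figured bass 7).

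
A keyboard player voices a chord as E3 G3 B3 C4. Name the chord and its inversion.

C major seventh, first inversion

The pitch classes E, G, B, C arrange in thirds as C–E–G–B: a C major seventh chord.
With the third (E) in the bass, the chord is in first inversion (figured bass 6/5).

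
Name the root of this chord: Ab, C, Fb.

Fb

Reordering Ab, C, Fb into stacked thirds gives Fb–Ab–C; the bottom of that stack, Fb, is the root.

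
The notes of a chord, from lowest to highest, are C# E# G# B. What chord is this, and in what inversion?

C# dominant seventh, root position

The distinct note names are C#, E#, G#, B. Stacked in thirds they read C#–E#–G#–B, which is a dominant seventh chord on C#.
The lowest note is C#, the root of the chord, so this is root position (figured bass 7).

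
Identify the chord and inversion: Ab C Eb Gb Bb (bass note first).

Ab dominant ninth, root position

Reducing to letter names: Ab, C, Eb, Gb, Bb. These stack in thirds as Ab–C–Eb–Gb–Bb — an Ab dominant ninth chord.
The lowest note is Ab, the root of the chord, so this is root position.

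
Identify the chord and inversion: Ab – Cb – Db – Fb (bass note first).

Reducing to letter names: Ab, Cb, Db, Fb. These stack in thirds as Db–Fb–Ab–Cb — a Db minor seventh chord.
Ab is the fifth of Db minor seventh; fifth in the bass means second inversion (figured bass 4/3).

Db minor seventh, second inversion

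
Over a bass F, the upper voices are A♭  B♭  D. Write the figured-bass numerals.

The notes F, Ab, Bb, D stack in thirds as Bb–D–F–Ab — a Bb dominant seventh chord. The bass F is the fifth, so this is second inversion: figured 4/3.

4/3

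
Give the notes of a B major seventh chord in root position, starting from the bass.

B, D#, F#, A#

The chord tones are B–D#–F#–A#. With the root (B) lowest for root position: B, D#, F#, A#.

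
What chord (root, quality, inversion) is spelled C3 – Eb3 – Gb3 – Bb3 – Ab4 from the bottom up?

Ab dominant ninth, first inversion

The distinct note names are C, Eb, Gb, Bb, Ab. Stacked in thirds they read Ab–C–Eb–Gb–Bb, which is a dominant ninth chord on Ab.
C is the third of Ab dominant ninth; third in the bass means first inversion.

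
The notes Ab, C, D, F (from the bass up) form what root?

Reordering Ab, C, D, F into stacked thirds gives D–F–Ab–C; the bottom of that stack, D, is the root.

D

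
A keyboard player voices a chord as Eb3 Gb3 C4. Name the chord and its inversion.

Reducing to letter names: Eb, Gb, C. These stack in thirds as C–Eb–Gb — a C diminished triad.
The lowest note is Eb, the third of the chord, so this is first inversion (figured bass 6).

C diminished, first inversion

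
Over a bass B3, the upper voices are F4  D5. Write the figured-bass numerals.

5/3

The notes B, F, D stack in thirds as B–D–F — a B diminished triad. The bass B is the root, so this is root position: figured 5/3.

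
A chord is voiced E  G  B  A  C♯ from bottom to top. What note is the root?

The distinct letter names are E, G, B, A, C#. Arranged as a stack of thirds they read A–C#–E–G–B, so A is the root (an A dominant ninth chord).

A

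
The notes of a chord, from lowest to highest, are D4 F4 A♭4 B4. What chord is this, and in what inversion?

The distinct note names are D, F, Ab, B. Stacked in thirds they read B–D–F–Ab, which is a diminished seventh chord on B.
With the third (D) in the bass, the chord is in first inversion (figured bass 6/5).

B diminished seventh, first inversion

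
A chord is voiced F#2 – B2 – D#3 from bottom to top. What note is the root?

B

Reordering F#, B, D# into stacked thirds gives B–D#–F#; the bottom of that stack, B, is the root.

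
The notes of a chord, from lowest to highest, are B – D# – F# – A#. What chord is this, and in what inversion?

The pitch classes B, D#, F#, A# arrange in thirds as B–D#–F#–A#: a B major seventh chord.
B is the root of B major seventh; root in the bass means root position (figured bass 7).

B major seventh, root position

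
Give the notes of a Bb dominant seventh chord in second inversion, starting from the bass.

F, Ab, Bb, D

Spelling Bb dominant seventh: Bb–D–F–Ab. In second inversion the fifth is bass, giving F, Ab, Bb, D from the bottom.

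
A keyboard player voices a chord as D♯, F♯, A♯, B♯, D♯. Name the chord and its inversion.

The pitch classes D#, F#, A#, B# arrange in thirds as B#–D#–F#–A#: a B# half-diminished seventh chord.
D# is the third of B# half-diminished seventh; third in the bass means first inversion (figured bass 6/5).

B# half-diminished seventh, first inversion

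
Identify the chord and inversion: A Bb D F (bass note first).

Bb major seventh, third inversion

The pitch classes A, Bb, D, F arrange in thirds as Bb–D–F–A: a Bb major seventh chord.
A is the seventh of Bb major seventh; seventh in the bass means third inversion (figured bass 4/2).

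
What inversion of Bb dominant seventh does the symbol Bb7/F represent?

second inversion

Bb7/F means Bb dominant seventh with F in the bass. F is the fifth of Bb dominant seventh (Bb–D–F–Ab), so this is second inversion.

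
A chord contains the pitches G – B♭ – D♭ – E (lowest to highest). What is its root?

Reordering G, Bb, Db, E into stacked thirds gives E–G–Bb–Db; the bottom of that stack, E, is the root.

E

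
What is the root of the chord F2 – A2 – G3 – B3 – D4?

G

F, A, G, B, D are the tones of a G dominant ninth chord (G–B–D–F–A), making G the root.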